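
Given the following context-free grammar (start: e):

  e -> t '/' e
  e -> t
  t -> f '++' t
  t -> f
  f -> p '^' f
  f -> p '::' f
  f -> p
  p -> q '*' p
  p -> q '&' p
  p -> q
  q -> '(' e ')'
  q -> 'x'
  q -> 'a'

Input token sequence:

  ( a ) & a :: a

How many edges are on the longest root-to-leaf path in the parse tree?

[e [t [f [p [q ( [e [t [f [p [q a]]]]] )] & [p [q a]]] :: [f [p [q a]]]]]]

10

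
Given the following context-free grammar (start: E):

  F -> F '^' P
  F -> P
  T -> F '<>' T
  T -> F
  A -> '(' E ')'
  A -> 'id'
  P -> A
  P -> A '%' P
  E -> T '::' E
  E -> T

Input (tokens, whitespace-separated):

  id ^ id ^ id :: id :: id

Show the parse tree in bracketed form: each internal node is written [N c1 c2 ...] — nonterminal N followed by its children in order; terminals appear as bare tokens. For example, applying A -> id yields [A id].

E
T :: E
F :: E
F ^ P :: E
F ^ P ^ P :: E
P ^ P ^ P :: E
A ^ P ^ P :: E
id ^ P ^ P :: E
id ^ A ^ P :: E
id ^ id ^ P :: E
id ^ id ^ A :: E
id ^ id ^ id :: E
id ^ id ^ id :: T :: E
id ^ id ^ id :: F :: E
id ^ id ^ id :: P :: E
id ^ id ^ id :: A :: E
id ^ id ^ id :: id :: E
id ^ id ^ id :: id :: T
id ^ id ^ id :: id :: F
id ^ id ^ id :: id :: P
id ^ id ^ id :: id :: A
id ^ id ^ id :: id :: id

[E [T [F [F [F [P [A id]]] ^ [P [A id]]] ^ [P [A id]]]] :: [E [T [F [P [A id]]]] :: [E [T [F [P [A id]]]]]]]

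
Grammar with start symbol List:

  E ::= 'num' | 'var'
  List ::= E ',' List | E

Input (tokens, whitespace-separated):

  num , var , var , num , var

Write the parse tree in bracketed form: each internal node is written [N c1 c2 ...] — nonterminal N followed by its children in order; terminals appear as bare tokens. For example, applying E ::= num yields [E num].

[List [E num] , [List [E var] , [List [E var] , [List [E num] , [List [E var]]]]]]

List
E , List
num , List
num , E , List
num , var , List
num , var , E , List
num , var , var , List
num , var , var , E , List
num , var , var , num , List
num , var , var , num , E
num , var , var , num , var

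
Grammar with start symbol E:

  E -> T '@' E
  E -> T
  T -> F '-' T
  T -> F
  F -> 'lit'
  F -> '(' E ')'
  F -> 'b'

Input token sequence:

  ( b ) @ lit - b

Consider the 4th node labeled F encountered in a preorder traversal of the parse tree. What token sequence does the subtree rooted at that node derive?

[E [T [F ( [E [T [F b]]] )]] @ [E [T [F lit] - [T [F b]]]]]

b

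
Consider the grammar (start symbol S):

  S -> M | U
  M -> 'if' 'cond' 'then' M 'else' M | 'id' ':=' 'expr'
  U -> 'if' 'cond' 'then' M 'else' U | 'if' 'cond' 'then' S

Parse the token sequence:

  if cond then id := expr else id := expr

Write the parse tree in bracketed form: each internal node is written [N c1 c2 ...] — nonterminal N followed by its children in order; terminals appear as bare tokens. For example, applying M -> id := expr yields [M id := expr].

S
M
if cond then M else M
if cond then id := expr else M
if cond then id := expr else id := expr

[S [M if cond then [M id := expr] else [M id := expr]]]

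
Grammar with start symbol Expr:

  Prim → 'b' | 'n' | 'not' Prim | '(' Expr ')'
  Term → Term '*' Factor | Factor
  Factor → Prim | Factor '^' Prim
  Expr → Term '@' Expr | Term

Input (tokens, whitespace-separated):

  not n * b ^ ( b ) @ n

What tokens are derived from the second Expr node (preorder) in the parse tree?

[Expr [Term [Term [Factor [Prim not [Prim n]]]] * [Factor [Factor [Prim b]] ^ [Prim ( [Expr [Term [Factor [Prim b]]]] )]]] @ [Expr [Term [Factor [Prim n]]]]]

b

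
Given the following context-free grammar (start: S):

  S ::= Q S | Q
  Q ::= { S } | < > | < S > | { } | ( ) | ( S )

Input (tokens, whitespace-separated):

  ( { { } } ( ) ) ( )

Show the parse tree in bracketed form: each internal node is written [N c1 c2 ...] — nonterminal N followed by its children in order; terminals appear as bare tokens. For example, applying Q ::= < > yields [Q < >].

S
Q S
( S ) S
( Q S ) S
( { S } S ) S
( { Q } S ) S
( { { } } S ) S
( { { } } Q ) S
( { { } } ( ) ) S
( { { } } ( ) ) Q
( { { } } ( ) ) ( )

[S [Q ( [S [Q { [S [Q { }]] }] [S [Q ( )]]] )] [S [Q ( )]]]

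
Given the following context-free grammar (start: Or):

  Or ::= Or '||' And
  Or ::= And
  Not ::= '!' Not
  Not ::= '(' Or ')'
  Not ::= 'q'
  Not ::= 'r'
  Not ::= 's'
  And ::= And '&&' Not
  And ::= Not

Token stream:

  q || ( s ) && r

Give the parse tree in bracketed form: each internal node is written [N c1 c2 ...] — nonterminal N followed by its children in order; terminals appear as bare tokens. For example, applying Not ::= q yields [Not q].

Or
Or || And
And || And
Not || And
q || And
q || And && Not
q || Not && Not
q || ( Or ) && Not
q || ( And ) && Not
q || ( Not ) && Not
q || ( s ) && Not
q || ( s ) && r

[Or [Or [And [Not q]]] || [And [And [Not ( [Or [And [Not s]]] )]] && [Not r]]]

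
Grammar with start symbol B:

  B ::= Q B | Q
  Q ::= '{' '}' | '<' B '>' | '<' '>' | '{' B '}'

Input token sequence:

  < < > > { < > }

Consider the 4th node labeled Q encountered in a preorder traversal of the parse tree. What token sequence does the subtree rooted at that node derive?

[B [Q < [B [Q < >]] >] [B [Q { [B [Q < >]] }]]]

< >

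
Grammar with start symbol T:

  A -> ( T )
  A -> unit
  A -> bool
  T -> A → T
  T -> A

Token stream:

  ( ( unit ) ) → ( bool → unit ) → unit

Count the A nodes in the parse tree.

[T [A ( [T [A ( [T [A unit]] )]] )] → [T [A ( [T [A bool] → [T [A unit]]] )] → [T [A unit]]]]

7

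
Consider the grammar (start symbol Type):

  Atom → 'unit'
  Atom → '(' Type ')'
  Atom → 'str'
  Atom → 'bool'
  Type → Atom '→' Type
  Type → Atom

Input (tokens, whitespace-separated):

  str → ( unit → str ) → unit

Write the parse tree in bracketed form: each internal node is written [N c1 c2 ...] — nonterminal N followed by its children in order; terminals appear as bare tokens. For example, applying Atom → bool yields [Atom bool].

[Type [Atom str] → [Type [Atom ( [Type [Atom unit] → [Type [Atom str]]] )] → [Type [Atom unit]]]]

Type
Atom → Type
str → Type
str → Atom → Type
str → ( Type ) → Type
str → ( Atom → Type ) → Type
str → ( unit → Type ) → Type
str → ( unit → Atom ) → Type
str → ( unit → str ) → Type
str → ( unit → str ) → Atom
str → ( unit → str ) → unit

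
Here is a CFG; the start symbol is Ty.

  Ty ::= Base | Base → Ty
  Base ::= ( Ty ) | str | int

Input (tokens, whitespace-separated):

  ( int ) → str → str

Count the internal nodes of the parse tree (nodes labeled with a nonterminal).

[Ty [Base ( [Ty [Base int]] )] → [Ty [Base str] → [Ty [Base str]]]]

8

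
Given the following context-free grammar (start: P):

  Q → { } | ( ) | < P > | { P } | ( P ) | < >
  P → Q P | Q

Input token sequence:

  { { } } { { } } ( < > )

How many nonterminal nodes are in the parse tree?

[P [Q { [P [Q { }]] }] [P [Q { [P [Q { }]] }] [P [Q ( [P [Q < >]] )]]]]

12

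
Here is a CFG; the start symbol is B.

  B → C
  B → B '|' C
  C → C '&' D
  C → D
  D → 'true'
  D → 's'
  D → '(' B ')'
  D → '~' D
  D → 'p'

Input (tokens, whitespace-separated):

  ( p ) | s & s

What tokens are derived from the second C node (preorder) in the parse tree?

[B [B [C [D ( [B [C [D p]]] )]]] | [C [C [D s]] & [D s]]]

p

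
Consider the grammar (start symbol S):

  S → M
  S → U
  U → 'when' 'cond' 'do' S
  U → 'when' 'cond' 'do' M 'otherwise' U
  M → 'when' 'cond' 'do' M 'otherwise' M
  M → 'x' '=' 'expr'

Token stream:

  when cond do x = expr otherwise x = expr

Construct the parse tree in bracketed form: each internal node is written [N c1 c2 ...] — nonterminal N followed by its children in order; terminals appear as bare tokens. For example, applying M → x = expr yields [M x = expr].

S
M
when cond do M otherwise M
when cond do x = expr otherwise M
when cond do x = expr otherwise x = expr

[S [M when cond do [M x = expr] otherwise [M x = expr]]]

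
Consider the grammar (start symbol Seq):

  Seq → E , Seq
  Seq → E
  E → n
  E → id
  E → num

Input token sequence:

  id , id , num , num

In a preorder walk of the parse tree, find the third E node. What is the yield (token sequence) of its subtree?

num

[Seq [E id] , [Seq [E id] , [Seq [E num] , [Seq [E num]]]]]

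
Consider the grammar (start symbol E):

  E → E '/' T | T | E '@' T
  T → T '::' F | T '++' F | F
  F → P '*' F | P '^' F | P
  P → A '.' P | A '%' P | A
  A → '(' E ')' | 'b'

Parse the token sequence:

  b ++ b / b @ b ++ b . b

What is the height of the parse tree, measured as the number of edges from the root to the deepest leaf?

[E [E [E [T [T [F [P [A b]]]] ++ [F [P [A b]]]]] / [T [F [P [A b]]]]] @ [T [T [F [P [A b]]]] ++ [F [P [A b] . [P [A b]]]]]]

8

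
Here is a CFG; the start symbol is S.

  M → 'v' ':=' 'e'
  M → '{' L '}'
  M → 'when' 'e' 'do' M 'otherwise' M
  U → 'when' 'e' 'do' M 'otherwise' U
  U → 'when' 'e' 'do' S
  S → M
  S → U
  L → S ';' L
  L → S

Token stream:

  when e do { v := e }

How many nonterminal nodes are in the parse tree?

7

[S [U when e do [S [M { [L [S [M v := e]]] }]]]]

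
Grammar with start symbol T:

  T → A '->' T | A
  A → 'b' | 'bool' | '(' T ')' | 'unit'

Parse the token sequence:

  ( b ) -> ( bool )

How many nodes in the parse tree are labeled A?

[T [A ( [T [A b]] )] -> [T [A ( [T [A bool]] )]]]

4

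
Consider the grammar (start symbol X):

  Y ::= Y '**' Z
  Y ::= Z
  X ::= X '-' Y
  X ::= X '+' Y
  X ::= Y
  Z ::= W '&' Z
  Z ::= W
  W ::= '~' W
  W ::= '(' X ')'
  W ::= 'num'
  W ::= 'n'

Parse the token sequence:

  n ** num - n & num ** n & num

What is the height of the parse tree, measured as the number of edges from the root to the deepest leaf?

6

[X [X [Y [Y [Z [W n]]] ** [Z [W num]]]] - [Y [Y [Z [W n] & [Z [W num]]]] ** [Z [W n] & [Z [W num]]]]]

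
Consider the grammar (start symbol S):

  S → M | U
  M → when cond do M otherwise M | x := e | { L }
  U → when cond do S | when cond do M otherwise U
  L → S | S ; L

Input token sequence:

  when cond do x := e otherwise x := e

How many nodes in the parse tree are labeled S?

1

[S [M when cond do [M x := e] otherwise [M x := e]]]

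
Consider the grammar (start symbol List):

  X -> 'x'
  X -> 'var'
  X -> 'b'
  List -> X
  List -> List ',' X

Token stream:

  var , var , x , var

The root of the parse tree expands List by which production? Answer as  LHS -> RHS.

[List [List [List [List [X var]] , [X var]] , [X x]] , [X var]]

List -> List ',' X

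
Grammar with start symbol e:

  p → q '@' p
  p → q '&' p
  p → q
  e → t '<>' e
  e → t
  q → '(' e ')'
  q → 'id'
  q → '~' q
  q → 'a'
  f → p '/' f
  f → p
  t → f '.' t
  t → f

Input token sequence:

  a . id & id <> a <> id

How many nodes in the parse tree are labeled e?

3

[e [t [f [p [q a]]] . [t [f [p [q id] & [p [q id]]]]]] <> [e [t [f [p [q a]]]] <> [e [t [f [p [q id]]]]]]]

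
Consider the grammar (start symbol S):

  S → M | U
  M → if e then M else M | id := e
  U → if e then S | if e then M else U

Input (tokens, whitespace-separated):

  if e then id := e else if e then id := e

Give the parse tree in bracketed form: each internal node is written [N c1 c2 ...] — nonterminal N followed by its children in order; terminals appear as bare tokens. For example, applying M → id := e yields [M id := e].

S
U
if e then M else U
if e then id := e else U
if e then id := e else if e then S
if e then id := e else if e then M
if e then id := e else if e then id := e

[S [U if e then [M id := e] else [U if e then [S [M id := e]]]]]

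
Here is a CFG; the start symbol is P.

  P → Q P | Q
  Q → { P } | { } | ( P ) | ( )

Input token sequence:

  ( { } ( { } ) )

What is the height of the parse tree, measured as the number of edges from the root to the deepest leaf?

7

[P [Q ( [P [Q { }] [P [Q ( [P [Q { }]] )]]] )]]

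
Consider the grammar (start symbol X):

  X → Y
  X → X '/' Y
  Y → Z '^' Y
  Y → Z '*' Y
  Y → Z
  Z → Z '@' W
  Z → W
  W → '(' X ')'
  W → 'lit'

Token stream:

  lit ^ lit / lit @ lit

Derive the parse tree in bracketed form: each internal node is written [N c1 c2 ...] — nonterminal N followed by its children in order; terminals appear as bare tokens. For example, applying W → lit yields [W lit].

[X [X [Y [Z [W lit]] ^ [Y [Z [W lit]]]]] / [Y [Z [Z [W lit]] @ [W lit]]]]

X
X / Y
Y / Y
Z ^ Y / Y
W ^ Y / Y
lit ^ Y / Y
lit ^ Z / Y
lit ^ W / Y
lit ^ lit / Y
lit ^ lit / Z
lit ^ lit / Z @ W
lit ^ lit / W @ W
lit ^ lit / lit @ W
lit ^ lit / lit @ lit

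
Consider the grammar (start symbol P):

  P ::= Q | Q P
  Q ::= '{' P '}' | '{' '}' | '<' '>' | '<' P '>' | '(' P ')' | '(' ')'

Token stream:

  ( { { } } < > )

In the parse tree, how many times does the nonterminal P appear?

4

[P [Q ( [P [Q { [P [Q { }]] }] [P [Q < >]]] )]]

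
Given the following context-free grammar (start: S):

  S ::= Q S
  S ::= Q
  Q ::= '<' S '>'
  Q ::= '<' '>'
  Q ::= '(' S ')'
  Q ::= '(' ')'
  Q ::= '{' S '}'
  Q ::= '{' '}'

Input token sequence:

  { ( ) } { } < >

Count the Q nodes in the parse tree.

4

[S [Q { [S [Q ( )]] }] [S [Q { }] [S [Q < >]]]]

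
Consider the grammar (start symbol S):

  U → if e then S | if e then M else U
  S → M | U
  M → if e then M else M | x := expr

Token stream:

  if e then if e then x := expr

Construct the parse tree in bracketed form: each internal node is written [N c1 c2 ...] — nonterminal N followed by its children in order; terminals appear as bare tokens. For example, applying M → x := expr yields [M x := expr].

S
U
if e then S
if e then U
if e then if e then S
if e then if e then M
if e then if e then x := expr

[S [U if e then [S [U if e then [S [M x := expr]]]]]]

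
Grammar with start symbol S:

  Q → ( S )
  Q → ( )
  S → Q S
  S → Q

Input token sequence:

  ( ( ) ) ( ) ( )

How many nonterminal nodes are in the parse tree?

8

[S [Q ( [S [Q ( )]] )] [S [Q ( )] [S [Q ( )]]]]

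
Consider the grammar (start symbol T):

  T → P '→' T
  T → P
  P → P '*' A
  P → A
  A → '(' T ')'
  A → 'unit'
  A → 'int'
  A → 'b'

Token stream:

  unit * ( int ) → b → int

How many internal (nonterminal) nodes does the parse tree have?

14

[T [P [P [A unit]] * [A ( [T [P [A int]]] )]] → [T [P [A b]] → [T [P [A int]]]]]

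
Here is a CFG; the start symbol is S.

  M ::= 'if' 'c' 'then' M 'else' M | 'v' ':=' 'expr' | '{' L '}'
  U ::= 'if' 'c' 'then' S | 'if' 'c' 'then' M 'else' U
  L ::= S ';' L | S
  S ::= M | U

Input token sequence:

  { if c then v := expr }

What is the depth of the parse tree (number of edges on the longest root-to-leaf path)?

[S [M { [L [S [U if c then [S [M v := expr]]]]] }]]

7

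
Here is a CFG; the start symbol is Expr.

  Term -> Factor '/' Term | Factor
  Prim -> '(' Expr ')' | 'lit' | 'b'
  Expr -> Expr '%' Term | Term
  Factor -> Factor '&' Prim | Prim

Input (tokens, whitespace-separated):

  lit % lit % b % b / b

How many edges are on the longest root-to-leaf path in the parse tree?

7

[Expr [Expr [Expr [Expr [Term [Factor [Prim lit]]]] % [Term [Factor [Prim lit]]]] % [Term [Factor [Prim b]]]] % [Term [Factor [Prim b]] / [Term [Factor [Prim b]]]]]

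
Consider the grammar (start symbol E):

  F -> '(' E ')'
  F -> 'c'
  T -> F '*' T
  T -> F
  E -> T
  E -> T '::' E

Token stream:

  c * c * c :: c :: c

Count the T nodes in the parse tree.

5

[E [T [F c] * [T [F c] * [T [F c]]]] :: [E [T [F c]] :: [E [T [F c]]]]]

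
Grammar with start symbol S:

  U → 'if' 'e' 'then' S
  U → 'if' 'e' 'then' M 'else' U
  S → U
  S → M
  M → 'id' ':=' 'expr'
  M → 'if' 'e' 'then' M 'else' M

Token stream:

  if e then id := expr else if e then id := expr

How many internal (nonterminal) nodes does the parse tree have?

[S [U if e then [M id := expr] else [U if e then [S [M id := expr]]]]]

6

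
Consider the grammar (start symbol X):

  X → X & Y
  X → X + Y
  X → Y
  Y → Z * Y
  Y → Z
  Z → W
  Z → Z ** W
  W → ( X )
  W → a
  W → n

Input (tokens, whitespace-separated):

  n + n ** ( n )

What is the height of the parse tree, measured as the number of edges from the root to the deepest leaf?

8

[X [X [Y [Z [W n]]]] + [Y [Z [Z [W n]] ** [W ( [X [Y [Z [W n]]]] )]]]]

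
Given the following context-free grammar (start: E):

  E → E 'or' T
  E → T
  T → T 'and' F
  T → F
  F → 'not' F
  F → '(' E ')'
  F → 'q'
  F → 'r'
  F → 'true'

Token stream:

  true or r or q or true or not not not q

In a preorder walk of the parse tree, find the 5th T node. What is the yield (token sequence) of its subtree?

[E [E [E [E [E [T [F true]]] or [T [F r]]] or [T [F q]]] or [T [F true]]] or [T [F not [F not [F not [F q]]]]]]

not not not q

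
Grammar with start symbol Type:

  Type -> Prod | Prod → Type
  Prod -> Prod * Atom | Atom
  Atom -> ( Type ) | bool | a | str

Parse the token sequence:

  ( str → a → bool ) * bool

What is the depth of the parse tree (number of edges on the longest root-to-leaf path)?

9

[Type [Prod [Prod [Atom ( [Type [Prod [Atom str]] → [Type [Prod [Atom a]] → [Type [Prod [Atom bool]]]]] )]] * [Atom bool]]]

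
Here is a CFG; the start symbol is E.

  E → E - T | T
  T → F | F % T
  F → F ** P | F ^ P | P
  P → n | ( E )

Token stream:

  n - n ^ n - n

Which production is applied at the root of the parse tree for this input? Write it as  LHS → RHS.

[E [E [E [T [F [P n]]]] - [T [F [F [P n]] ^ [P n]]]] - [T [F [P n]]]]

E → E - T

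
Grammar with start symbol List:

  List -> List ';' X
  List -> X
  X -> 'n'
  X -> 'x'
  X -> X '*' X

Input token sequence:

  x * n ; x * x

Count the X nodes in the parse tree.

[List [List [X [X x] * [X n]]] ; [X [X x] * [X x]]]

6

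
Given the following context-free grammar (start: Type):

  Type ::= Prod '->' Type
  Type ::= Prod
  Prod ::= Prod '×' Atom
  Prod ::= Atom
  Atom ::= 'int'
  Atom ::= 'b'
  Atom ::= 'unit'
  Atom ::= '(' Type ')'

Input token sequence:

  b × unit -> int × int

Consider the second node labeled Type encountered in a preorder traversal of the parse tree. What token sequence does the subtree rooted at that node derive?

[Type [Prod [Prod [Atom b]] × [Atom unit]] -> [Type [Prod [Prod [Atom int]] × [Atom int]]]]

int × int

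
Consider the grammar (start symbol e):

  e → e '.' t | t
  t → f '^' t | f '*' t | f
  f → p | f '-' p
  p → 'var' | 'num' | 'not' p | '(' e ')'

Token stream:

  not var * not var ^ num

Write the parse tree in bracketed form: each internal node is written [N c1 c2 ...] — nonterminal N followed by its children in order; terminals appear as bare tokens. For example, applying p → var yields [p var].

[e [t [f [p not [p var]]] * [t [f [p not [p var]]] ^ [t [f [p num]]]]]]

e
t
f * t
p * t
not p * t
not var * t
not var * f ^ t
not var * p ^ t
not var * not p ^ t
not var * not var ^ t
not var * not var ^ f
not var * not var ^ p
not var * not var ^ num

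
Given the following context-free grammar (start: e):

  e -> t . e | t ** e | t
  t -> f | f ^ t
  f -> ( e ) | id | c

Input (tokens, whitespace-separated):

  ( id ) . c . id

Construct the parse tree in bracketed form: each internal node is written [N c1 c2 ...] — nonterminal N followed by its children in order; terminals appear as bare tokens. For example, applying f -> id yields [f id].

[e [t [f ( [e [t [f id]]] )]] . [e [t [f c]] . [e [t [f id]]]]]

e
t . e
f . e
( e ) . e
( t ) . e
( f ) . e
( id ) . e
( id ) . t . e
( id ) . f . e
( id ) . c . e
( id ) . c . t
( id ) . c . f
( id ) . c . id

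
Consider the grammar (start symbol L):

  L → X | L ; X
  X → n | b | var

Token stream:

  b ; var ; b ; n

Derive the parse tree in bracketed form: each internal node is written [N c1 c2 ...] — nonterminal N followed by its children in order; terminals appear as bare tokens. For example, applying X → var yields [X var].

[L [L [L [L [X b]] ; [X var]] ; [X b]] ; [X n]]

L
L ; X
L ; X ; X
L ; X ; X ; X
X ; X ; X ; X
b ; X ; X ; X
b ; var ; X ; X
b ; var ; b ; X
b ; var ; b ; n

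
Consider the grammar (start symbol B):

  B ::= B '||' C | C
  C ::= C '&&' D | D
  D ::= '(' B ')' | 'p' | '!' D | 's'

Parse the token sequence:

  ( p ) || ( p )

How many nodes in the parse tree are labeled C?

[B [B [C [D ( [B [C [D p]]] )]]] || [C [D ( [B [C [D p]]] )]]]

4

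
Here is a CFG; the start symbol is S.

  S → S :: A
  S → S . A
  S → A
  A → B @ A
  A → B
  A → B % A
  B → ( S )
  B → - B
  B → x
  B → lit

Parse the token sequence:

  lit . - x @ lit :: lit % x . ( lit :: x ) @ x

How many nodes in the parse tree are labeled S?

6

[S [S [S [S [A [B lit]]] . [A [B - [B x]] @ [A [B lit]]]] :: [A [B lit] % [A [B x]]]] . [A [B ( [S [S [A [B lit]]] :: [A [B x]]] )] @ [A [B x]]]]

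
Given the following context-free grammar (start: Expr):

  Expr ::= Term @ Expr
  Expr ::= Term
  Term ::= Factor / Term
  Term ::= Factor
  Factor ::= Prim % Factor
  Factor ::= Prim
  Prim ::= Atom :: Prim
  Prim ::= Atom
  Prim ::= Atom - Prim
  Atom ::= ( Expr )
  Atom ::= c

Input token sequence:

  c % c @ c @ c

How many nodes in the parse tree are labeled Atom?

4

[Expr [Term [Factor [Prim [Atom c]] % [Factor [Prim [Atom c]]]]] @ [Expr [Term [Factor [Prim [Atom c]]]] @ [Expr [Term [Factor [Prim [Atom c]]]]]]]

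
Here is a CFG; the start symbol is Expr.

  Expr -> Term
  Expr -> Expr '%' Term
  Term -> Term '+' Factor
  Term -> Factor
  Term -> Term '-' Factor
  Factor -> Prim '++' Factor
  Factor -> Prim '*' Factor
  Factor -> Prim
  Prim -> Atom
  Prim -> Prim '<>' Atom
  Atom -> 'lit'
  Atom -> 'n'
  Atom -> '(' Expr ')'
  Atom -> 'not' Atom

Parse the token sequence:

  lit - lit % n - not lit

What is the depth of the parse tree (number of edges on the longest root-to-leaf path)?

7

[Expr [Expr [Term [Term [Factor [Prim [Atom lit]]]] - [Factor [Prim [Atom lit]]]]] % [Term [Term [Factor [Prim [Atom n]]]] - [Factor [Prim [Atom not [Atom lit]]]]]]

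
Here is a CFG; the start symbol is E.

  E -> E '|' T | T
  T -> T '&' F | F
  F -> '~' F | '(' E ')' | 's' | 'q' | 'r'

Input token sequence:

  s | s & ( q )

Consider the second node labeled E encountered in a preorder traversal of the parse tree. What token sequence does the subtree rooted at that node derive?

[E [E [T [F s]]] | [T [T [F s]] & [F ( [E [T [F q]]] )]]]

s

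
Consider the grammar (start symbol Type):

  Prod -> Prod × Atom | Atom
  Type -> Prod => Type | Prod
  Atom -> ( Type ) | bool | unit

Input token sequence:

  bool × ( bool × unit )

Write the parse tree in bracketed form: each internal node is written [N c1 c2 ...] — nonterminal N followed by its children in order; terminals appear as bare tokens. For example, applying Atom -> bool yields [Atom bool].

[Type [Prod [Prod [Atom bool]] × [Atom ( [Type [Prod [Prod [Atom bool]] × [Atom unit]]] )]]]

Type
Prod
Prod × Atom
Atom × Atom
bool × Atom
bool × ( Type )
bool × ( Prod )
bool × ( Prod × Atom )
bool × ( Atom × Atom )
bool × ( bool × Atom )
bool × ( bool × unit )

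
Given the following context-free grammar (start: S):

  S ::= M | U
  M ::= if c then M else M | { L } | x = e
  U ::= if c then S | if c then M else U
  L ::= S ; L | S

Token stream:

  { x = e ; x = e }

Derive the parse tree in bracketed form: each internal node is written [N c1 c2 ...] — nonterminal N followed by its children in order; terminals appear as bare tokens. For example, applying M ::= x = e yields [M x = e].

S
M
{ L }
{ S ; L }
{ M ; L }
{ x = e ; L }
{ x = e ; S }
{ x = e ; M }
{ x = e ; x = e }

[S [M { [L [S [M x = e]] ; [L [S [M x = e]]]] }]]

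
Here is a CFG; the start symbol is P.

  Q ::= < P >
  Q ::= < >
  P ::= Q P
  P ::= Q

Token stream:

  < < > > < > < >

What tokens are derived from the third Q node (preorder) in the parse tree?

[P [Q < [P [Q < >]] >] [P [Q < >] [P [Q < >]]]]

< >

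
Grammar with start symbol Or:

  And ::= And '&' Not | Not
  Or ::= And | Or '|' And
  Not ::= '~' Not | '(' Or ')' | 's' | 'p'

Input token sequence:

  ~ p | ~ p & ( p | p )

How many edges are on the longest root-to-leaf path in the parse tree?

[Or [Or [And [Not ~ [Not p]]]] | [And [And [Not ~ [Not p]]] & [Not ( [Or [Or [And [Not p]]] | [And [Not p]]] )]]]

7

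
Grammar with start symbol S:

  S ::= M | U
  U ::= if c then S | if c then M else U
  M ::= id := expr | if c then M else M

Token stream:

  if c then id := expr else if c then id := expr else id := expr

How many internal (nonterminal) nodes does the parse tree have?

6

[S [M if c then [M id := expr] else [M if c then [M id := expr] else [M id := expr]]]]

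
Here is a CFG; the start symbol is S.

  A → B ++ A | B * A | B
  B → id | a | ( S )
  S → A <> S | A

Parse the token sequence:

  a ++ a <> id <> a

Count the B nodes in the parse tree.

[S [A [B a] ++ [A [B a]]] <> [S [A [B id]] <> [S [A [B a]]]]]

4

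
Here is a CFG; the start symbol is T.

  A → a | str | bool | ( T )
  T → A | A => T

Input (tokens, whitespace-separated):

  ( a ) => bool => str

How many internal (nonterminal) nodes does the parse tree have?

8

[T [A ( [T [A a]] )] => [T [A bool] => [T [A str]]]]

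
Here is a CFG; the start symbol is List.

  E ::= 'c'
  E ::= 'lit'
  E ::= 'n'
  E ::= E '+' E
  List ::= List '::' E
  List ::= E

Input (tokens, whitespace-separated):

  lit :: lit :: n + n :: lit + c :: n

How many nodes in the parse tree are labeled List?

[List [List [List [List [List [E lit]] :: [E lit]] :: [E [E n] + [E n]]] :: [E [E lit] + [E c]]] :: [E n]]

5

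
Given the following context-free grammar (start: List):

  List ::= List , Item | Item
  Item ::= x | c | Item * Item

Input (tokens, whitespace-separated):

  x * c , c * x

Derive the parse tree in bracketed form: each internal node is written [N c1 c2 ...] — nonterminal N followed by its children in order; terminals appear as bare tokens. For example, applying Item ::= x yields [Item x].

[List [List [Item [Item x] * [Item c]]] , [Item [Item c] * [Item x]]]

List
List , Item
Item , Item
Item * Item , Item
x * Item , Item
x * c , Item
x * c , Item * Item
x * c , c * Item
x * c , c * x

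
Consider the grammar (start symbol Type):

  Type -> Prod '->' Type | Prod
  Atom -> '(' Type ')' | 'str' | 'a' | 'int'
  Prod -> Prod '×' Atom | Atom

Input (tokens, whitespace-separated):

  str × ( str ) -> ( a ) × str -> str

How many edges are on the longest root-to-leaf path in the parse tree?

8

[Type [Prod [Prod [Atom str]] × [Atom ( [Type [Prod [Atom str]]] )]] -> [Type [Prod [Prod [Atom ( [Type [Prod [Atom a]]] )]] × [Atom str]] -> [Type [Prod [Atom str]]]]]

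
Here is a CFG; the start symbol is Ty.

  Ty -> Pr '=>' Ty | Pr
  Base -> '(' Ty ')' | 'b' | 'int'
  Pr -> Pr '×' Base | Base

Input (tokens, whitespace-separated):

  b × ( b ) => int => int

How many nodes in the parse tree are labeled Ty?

[Ty [Pr [Pr [Base b]] × [Base ( [Ty [Pr [Base b]]] )]] => [Ty [Pr [Base int]] => [Ty [Pr [Base int]]]]]

4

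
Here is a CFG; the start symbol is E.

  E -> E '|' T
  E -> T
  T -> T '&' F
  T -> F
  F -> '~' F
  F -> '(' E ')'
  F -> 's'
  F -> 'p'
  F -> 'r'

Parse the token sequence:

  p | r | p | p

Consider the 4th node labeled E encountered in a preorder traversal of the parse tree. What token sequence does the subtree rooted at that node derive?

p

[E [E [E [E [T [F p]]] | [T [F r]]] | [T [F p]]] | [T [F p]]]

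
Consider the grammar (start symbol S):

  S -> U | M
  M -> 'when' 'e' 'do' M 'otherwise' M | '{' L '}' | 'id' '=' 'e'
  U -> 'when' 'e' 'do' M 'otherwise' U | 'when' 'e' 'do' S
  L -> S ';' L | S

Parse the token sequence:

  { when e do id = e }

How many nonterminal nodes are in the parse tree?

7

[S [M { [L [S [U when e do [S [M id = e]]]]] }]]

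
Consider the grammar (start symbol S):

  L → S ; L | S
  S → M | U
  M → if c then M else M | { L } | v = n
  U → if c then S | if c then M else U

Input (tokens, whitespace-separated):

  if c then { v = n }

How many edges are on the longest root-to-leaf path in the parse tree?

[S [U if c then [S [M { [L [S [M v = n]]] }]]]]

7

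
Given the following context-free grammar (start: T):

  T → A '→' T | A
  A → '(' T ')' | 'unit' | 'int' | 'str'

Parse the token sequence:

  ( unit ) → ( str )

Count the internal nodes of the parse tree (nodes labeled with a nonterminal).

8

[T [A ( [T [A unit]] )] → [T [A ( [T [A str]] )]]]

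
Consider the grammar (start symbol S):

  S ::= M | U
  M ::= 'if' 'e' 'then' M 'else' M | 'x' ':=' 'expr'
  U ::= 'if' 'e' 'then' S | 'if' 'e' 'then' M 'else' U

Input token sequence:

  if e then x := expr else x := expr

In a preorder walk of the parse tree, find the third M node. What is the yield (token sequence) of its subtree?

x := expr

[S [M if e then [M x := expr] else [M x := expr]]]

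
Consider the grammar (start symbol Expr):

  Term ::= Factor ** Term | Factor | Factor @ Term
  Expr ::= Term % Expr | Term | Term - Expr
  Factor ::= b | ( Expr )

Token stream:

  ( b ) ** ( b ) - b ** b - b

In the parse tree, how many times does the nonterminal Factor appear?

[Expr [Term [Factor ( [Expr [Term [Factor b]]] )] ** [Term [Factor ( [Expr [Term [Factor b]]] )]]] - [Expr [Term [Factor b] ** [Term [Factor b]]] - [Expr [Term [Factor b]]]]]

7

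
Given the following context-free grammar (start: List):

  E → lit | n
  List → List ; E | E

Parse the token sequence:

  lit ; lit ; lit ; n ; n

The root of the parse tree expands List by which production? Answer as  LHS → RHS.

[List [List [List [List [List [E lit]] ; [E lit]] ; [E lit]] ; [E n]] ; [E n]]

List → List ; E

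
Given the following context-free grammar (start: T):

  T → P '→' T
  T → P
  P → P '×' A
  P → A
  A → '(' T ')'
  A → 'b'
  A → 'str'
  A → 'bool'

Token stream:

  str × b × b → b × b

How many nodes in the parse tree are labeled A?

5

[T [P [P [P [A str]] × [A b]] × [A b]] → [T [P [P [A b]] × [A b]]]]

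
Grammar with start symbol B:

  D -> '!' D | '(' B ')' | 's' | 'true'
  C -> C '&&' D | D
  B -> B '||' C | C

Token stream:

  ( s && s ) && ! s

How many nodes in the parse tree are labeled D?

[B [C [C [D ( [B [C [C [D s]] && [D s]]] )]] && [D ! [D s]]]]

5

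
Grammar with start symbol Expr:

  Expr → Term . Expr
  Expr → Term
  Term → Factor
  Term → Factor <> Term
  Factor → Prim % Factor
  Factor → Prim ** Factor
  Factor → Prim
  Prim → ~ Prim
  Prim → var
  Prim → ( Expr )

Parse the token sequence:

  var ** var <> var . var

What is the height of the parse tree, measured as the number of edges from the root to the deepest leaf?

[Expr [Term [Factor [Prim var] ** [Factor [Prim var]]] <> [Term [Factor [Prim var]]]] . [Expr [Term [Factor [Prim var]]]]]

5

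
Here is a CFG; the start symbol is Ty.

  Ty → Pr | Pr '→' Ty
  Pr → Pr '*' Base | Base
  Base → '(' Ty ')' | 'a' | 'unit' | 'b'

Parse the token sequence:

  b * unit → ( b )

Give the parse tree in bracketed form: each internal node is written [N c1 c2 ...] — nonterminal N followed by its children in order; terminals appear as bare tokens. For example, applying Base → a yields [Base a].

Ty
Pr → Ty
Pr * Base → Ty
Base * Base → Ty
b * Base → Ty
b * unit → Ty
b * unit → Pr
b * unit → Base
b * unit → ( Ty )
b * unit → ( Pr )
b * unit → ( Base )
b * unit → ( b )

[Ty [Pr [Pr [Base b]] * [Base unit]] → [Ty [Pr [Base ( [Ty [Pr [Base b]]] )]]]]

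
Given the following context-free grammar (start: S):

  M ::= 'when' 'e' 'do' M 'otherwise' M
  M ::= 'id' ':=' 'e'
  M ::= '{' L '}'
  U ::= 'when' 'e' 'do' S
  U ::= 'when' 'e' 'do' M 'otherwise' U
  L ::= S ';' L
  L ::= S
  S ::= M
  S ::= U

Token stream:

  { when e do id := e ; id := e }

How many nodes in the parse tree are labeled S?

4

[S [M { [L [S [U when e do [S [M id := e]]]] ; [L [S [M id := e]]]] }]]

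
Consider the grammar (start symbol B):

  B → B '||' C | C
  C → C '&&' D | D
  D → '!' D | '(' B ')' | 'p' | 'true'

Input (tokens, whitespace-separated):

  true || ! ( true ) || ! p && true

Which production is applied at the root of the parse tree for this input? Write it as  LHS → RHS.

[B [B [B [C [D true]]] || [C [D ! [D ( [B [C [D true]]] )]]]] || [C [C [D ! [D p]]] && [D true]]]

B → B '||' C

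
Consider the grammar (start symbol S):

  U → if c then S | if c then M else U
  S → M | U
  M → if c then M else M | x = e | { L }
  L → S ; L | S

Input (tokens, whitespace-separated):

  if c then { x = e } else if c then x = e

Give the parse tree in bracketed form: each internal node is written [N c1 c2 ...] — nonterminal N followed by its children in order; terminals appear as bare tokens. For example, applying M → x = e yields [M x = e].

S
U
if c then M else U
if c then { L } else U
if c then { S } else U
if c then { M } else U
if c then { x = e } else U
if c then { x = e } else if c then S
if c then { x = e } else if c then M
if c then { x = e } else if c then x = e

[S [U if c then [M { [L [S [M x = e]]] }] else [U if c then [S [M x = e]]]]]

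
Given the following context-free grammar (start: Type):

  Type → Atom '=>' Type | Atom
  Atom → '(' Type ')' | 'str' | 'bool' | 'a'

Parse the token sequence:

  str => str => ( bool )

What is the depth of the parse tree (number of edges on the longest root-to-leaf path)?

6

[Type [Atom str] => [Type [Atom str] => [Type [Atom ( [Type [Atom bool]] )]]]]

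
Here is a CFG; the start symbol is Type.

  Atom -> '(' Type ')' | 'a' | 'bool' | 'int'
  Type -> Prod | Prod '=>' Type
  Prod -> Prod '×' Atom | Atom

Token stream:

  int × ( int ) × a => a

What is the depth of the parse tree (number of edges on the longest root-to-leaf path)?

[Type [Prod [Prod [Prod [Atom int]] × [Atom ( [Type [Prod [Atom int]]] )]] × [Atom a]] => [Type [Prod [Atom a]]]]

7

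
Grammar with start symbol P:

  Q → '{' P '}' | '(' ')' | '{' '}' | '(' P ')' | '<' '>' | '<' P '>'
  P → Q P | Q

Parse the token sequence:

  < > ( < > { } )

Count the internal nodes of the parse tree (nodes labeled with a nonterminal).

[P [Q < >] [P [Q ( [P [Q < >] [P [Q { }]]] )]]]

8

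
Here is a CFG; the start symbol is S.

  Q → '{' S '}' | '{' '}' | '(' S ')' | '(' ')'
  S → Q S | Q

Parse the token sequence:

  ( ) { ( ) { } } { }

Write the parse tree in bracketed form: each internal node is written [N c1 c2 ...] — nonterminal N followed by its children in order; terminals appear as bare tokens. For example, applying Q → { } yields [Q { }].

S
Q S
( ) S
( ) Q S
( ) { S } S
( ) { Q S } S
( ) { ( ) S } S
( ) { ( ) Q } S
( ) { ( ) { } } S
( ) { ( ) { } } Q
( ) { ( ) { } } { }

[S [Q ( )] [S [Q { [S [Q ( )] [S [Q { }]]] }] [S [Q { }]]]]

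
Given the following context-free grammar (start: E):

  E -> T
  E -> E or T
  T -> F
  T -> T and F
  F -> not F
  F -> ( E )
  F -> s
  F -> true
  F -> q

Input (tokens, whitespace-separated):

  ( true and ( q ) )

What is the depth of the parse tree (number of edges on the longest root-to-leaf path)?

[E [T [F ( [E [T [T [F true]] and [F ( [E [T [F q]]] )]]] )]]]

9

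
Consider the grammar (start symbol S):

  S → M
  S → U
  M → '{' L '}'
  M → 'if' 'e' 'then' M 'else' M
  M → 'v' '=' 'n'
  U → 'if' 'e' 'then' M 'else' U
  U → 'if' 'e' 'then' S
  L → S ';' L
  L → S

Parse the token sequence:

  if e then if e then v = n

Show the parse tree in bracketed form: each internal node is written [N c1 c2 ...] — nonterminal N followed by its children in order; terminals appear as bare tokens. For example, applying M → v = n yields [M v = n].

[S [U if e then [S [U if e then [S [M v = n]]]]]]

S
U
if e then S
if e then U
if e then if e then S
if e then if e then M
if e then if e then v = n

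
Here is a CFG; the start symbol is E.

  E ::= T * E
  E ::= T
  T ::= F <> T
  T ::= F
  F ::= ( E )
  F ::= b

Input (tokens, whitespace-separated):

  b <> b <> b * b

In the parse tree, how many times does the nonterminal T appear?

4

[E [T [F b] <> [T [F b] <> [T [F b]]]] * [E [T [F b]]]]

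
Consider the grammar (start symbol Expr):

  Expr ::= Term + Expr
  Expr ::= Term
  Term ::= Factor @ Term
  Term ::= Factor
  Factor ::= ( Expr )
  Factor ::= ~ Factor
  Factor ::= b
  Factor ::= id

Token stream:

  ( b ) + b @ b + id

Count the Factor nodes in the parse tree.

5

[Expr [Term [Factor ( [Expr [Term [Factor b]]] )]] + [Expr [Term [Factor b] @ [Term [Factor b]]] + [Expr [Term [Factor id]]]]]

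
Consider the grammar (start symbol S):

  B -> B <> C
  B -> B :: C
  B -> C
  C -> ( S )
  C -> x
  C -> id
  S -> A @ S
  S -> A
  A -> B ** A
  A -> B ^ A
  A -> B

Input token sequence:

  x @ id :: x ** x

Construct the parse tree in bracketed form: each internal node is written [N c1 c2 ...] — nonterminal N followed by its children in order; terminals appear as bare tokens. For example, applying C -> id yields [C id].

[S [A [B [C x]]] @ [S [A [B [B [C id]] :: [C x]] ** [A [B [C x]]]]]]

S
A @ S
B @ S
C @ S
x @ S
x @ A
x @ B ** A
x @ B :: C ** A
x @ C :: C ** A
x @ id :: C ** A
x @ id :: x ** A
x @ id :: x ** B
x @ id :: x ** C
x @ id :: x ** x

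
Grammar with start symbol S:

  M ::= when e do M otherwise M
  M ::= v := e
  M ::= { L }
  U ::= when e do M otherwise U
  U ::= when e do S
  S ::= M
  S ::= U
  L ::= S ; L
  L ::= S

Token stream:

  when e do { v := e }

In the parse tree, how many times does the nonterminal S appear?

[S [U when e do [S [M { [L [S [M v := e]]] }]]]]

3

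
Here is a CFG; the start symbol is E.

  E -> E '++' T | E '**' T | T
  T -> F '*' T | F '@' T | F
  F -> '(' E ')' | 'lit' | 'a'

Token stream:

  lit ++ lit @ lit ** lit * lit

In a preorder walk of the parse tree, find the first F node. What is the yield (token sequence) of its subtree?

[E [E [E [T [F lit]]] ++ [T [F lit] @ [T [F lit]]]] ** [T [F lit] * [T [F lit]]]]

lit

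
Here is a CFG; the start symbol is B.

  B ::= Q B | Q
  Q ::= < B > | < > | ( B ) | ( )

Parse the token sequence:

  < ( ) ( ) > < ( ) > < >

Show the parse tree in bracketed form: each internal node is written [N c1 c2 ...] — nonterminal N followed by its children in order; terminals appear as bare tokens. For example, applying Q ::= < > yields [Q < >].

B
Q B
< B > B
< Q B > B
< ( ) B > B
< ( ) Q > B
< ( ) ( ) > B
< ( ) ( ) > Q B
< ( ) ( ) > < B > B
< ( ) ( ) > < Q > B
< ( ) ( ) > < ( ) > B
< ( ) ( ) > < ( ) > Q
< ( ) ( ) > < ( ) > < >

[B [Q < [B [Q ( )] [B [Q ( )]]] >] [B [Q < [B [Q ( )]] >] [B [Q < >]]]]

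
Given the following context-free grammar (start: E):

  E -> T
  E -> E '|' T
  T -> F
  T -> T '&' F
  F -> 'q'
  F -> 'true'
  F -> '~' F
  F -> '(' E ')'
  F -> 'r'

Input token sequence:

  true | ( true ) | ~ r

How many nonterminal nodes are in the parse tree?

[E [E [E [T [F true]]] | [T [F ( [E [T [F true]]] )]]] | [T [F ~ [F r]]]]

13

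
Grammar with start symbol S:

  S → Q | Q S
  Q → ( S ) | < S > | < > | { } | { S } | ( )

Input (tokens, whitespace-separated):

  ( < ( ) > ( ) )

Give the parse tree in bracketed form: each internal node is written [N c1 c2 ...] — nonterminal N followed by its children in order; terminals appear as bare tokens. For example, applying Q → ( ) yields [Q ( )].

[S [Q ( [S [Q < [S [Q ( )]] >] [S [Q ( )]]] )]]

S
Q
( S )
( Q S )
( < S > S )
( < Q > S )
( < ( ) > S )
( < ( ) > Q )
( < ( ) > ( ) )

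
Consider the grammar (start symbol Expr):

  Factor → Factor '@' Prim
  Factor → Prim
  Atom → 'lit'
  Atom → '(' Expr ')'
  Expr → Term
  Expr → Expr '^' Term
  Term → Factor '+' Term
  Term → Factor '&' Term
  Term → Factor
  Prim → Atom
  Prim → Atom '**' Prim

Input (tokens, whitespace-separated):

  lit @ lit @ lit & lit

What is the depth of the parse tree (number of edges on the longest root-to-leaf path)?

7

[Expr [Term [Factor [Factor [Factor [Prim [Atom lit]]] @ [Prim [Atom lit]]] @ [Prim [Atom lit]]] & [Term [Factor [Prim [Atom lit]]]]]]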